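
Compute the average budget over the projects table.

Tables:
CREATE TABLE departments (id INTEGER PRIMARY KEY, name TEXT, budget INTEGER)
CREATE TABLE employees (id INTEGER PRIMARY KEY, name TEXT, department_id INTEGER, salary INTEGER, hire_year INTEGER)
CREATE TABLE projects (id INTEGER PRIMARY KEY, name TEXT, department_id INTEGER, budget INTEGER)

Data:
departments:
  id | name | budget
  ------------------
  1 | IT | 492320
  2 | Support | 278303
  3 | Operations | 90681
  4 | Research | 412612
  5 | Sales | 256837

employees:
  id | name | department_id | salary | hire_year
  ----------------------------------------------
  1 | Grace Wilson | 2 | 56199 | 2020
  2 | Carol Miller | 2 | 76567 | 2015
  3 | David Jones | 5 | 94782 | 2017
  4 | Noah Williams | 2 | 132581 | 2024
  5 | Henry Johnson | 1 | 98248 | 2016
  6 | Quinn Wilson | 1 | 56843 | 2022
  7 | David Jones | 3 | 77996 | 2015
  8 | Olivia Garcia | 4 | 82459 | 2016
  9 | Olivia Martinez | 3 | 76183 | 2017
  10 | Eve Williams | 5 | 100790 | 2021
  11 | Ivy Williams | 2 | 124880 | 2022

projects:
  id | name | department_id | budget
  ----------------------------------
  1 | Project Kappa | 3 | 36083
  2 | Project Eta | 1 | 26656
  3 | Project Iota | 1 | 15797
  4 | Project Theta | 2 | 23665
SELECT AVG(budget) FROM projects

Execution result:
25550.25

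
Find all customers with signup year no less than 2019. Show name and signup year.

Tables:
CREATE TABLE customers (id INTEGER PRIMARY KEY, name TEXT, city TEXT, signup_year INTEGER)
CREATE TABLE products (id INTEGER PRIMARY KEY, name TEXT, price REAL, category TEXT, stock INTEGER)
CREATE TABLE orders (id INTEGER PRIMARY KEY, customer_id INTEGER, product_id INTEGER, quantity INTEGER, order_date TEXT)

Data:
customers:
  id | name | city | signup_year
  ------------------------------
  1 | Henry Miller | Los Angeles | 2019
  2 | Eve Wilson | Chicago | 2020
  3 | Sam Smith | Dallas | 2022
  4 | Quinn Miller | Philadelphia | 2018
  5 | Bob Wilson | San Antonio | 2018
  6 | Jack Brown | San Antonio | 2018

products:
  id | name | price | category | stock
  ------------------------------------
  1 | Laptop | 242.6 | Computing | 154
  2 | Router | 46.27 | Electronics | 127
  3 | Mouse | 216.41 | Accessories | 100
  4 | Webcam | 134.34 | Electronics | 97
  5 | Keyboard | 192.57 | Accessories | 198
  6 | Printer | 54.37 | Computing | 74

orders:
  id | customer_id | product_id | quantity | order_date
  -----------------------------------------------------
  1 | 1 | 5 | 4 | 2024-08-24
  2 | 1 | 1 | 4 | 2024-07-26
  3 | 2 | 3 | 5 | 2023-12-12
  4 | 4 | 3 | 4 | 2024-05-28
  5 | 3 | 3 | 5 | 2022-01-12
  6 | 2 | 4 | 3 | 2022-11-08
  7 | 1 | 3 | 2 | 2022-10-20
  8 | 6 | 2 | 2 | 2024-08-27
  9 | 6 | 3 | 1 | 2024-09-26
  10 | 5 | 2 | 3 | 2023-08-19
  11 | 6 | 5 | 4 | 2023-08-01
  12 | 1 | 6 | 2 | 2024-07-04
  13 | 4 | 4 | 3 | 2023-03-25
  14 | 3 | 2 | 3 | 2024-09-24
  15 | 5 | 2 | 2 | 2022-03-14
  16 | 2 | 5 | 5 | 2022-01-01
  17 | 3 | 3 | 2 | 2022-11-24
SELECT name, signup_year FROM customers WHERE signup_year >= 2019

Execution result:
name | signup_year
Henry Miller | 2019
Eve Wilson | 2020
Sam Smith | 2022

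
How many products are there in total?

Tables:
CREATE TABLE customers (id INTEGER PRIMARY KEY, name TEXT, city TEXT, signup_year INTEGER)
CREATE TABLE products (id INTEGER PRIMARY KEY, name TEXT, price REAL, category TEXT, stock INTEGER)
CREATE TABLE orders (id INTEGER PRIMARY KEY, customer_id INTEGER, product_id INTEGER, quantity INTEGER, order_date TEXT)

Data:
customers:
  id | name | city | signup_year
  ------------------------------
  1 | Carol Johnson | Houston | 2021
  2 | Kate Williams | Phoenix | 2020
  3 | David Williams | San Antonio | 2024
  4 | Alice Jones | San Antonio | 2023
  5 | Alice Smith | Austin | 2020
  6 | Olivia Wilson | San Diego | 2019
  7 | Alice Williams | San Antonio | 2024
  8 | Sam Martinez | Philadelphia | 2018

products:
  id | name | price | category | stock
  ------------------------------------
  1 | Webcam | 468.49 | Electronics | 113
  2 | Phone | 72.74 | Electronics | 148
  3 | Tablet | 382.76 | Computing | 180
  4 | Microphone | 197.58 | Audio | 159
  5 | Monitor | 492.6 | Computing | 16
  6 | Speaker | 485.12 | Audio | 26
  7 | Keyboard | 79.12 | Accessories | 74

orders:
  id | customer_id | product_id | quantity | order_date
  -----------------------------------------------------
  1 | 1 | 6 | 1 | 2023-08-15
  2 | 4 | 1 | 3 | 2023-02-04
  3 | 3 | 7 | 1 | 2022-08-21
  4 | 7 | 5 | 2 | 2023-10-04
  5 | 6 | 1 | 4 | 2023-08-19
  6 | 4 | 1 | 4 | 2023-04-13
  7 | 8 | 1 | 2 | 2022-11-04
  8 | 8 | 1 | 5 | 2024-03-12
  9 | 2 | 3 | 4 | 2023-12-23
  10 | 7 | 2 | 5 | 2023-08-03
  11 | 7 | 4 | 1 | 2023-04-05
SELECT COUNT(*) FROM products

Execution result:
7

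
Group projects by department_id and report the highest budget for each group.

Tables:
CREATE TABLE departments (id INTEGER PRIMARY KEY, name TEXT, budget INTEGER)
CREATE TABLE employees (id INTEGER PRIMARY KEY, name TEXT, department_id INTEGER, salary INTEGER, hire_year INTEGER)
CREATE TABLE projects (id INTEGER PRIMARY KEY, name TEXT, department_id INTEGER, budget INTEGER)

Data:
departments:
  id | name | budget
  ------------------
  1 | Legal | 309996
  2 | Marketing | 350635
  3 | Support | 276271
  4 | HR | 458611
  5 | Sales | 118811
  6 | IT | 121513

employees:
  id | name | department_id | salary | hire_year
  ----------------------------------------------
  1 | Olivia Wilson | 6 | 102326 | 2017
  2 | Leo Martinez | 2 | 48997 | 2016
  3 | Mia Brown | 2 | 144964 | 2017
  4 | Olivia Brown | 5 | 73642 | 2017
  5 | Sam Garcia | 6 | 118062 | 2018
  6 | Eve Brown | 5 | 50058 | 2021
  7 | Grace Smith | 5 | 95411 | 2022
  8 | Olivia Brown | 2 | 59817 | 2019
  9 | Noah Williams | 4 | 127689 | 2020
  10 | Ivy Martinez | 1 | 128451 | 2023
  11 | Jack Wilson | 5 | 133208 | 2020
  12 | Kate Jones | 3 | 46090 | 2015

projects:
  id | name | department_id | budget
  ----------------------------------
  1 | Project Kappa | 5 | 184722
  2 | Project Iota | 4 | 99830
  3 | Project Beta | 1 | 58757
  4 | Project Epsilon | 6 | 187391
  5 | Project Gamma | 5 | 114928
SELECT department_id, MAX(budget) AS max_budget FROM projects GROUP BY department_id

Execution result:
department_id | max_budget
1 | 58757
4 | 99830
5 | 184722
6 | 187391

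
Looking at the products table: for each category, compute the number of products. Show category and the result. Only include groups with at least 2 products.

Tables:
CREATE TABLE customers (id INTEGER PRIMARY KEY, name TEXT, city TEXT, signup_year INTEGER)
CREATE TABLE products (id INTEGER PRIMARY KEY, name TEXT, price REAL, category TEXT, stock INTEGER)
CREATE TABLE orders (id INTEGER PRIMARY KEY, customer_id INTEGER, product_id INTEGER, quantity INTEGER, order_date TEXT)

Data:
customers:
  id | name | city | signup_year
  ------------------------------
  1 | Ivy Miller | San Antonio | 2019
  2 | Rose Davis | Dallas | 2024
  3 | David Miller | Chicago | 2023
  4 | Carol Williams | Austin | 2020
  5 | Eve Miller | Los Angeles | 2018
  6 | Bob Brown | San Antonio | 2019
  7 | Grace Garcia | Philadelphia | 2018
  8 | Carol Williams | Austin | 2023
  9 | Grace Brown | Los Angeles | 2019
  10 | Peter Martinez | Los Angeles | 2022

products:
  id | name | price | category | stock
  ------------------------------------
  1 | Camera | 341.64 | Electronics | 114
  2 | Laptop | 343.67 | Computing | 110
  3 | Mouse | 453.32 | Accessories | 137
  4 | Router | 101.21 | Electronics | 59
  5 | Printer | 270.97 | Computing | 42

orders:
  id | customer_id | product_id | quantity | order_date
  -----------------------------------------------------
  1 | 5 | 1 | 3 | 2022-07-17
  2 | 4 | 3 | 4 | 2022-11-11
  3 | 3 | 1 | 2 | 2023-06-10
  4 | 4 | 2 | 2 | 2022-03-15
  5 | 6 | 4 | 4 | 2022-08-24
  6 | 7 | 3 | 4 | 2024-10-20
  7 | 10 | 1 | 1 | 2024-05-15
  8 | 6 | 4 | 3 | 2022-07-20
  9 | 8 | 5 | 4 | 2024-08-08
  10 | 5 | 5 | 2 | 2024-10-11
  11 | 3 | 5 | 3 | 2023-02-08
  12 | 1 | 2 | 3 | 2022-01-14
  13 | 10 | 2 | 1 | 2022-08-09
SELECT category, COUNT(*) AS n FROM products GROUP BY category HAVING COUNT(*) >= 2

Execution result:
category | n
Computing | 2
Electronics | 2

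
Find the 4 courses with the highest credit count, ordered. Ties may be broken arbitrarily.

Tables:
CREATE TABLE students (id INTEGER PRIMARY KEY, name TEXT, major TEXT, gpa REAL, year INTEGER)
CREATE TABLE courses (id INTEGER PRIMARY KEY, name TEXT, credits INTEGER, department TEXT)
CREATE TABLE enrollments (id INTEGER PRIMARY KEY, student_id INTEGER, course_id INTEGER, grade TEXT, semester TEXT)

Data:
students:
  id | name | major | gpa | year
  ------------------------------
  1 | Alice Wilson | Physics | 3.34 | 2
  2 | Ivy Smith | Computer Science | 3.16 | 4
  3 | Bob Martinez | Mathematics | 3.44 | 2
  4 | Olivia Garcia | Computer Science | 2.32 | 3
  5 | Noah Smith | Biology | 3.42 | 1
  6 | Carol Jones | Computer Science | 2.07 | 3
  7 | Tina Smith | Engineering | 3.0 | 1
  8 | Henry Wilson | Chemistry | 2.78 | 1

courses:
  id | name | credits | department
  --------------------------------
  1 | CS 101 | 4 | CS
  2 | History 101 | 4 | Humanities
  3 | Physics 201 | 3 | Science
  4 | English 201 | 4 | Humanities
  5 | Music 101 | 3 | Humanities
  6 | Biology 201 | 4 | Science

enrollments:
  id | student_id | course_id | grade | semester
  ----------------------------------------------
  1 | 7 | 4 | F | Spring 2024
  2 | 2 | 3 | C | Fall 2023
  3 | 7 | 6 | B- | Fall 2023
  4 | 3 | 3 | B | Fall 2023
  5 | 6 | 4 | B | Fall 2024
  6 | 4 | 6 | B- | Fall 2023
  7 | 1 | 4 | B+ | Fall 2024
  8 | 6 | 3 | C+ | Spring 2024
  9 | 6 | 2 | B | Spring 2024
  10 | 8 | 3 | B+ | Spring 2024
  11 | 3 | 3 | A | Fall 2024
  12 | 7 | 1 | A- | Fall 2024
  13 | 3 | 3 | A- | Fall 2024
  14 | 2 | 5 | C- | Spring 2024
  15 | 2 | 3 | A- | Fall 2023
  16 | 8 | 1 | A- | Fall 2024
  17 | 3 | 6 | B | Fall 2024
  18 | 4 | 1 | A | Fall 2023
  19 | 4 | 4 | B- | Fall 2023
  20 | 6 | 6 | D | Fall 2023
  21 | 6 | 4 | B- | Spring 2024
SELECT name, credits FROM courses ORDER BY credits DESC LIMIT 4

Execution result:
name | credits
CS 101 | 4
History 101 | 4
English 201 | 4
Biology 201 | 4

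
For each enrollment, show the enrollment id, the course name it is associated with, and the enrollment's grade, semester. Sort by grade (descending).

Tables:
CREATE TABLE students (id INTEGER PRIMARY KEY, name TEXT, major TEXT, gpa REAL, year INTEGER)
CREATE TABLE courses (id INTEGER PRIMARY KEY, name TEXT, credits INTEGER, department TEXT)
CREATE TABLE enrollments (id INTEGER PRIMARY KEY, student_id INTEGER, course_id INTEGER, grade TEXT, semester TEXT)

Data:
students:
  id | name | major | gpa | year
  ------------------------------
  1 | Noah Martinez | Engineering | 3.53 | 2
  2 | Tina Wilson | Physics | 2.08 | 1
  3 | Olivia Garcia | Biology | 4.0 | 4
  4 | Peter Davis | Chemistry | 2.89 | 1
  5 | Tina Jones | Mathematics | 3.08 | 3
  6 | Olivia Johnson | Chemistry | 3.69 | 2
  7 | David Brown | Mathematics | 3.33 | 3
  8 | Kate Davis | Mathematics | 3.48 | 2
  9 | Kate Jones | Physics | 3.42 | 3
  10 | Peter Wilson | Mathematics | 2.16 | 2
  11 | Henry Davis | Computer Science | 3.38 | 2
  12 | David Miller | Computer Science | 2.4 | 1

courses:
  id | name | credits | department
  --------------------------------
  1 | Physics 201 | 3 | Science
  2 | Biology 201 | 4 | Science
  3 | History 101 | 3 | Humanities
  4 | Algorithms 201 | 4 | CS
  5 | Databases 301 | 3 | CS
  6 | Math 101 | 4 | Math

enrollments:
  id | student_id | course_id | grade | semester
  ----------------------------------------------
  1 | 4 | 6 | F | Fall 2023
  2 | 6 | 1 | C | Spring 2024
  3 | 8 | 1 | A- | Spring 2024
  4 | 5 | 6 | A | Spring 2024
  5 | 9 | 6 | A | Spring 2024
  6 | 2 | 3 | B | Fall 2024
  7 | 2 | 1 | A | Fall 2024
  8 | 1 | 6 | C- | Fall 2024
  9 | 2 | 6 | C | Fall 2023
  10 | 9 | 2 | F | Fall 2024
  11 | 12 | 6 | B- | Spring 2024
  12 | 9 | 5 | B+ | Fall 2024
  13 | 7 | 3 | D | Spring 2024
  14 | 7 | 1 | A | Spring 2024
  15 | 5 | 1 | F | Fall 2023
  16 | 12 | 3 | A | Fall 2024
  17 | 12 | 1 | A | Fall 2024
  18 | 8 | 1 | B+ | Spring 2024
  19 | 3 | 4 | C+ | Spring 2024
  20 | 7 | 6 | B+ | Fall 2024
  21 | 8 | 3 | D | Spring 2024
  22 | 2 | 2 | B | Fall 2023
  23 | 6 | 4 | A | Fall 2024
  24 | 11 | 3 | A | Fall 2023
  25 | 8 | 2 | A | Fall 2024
SELECT c.id, p.name AS course, c.grade, c.semester FROM enrollments c JOIN courses p ON c.course_id = p.id ORDER BY c.grade DESC

Execution result:
id | course | grade | semester
1 | Math 101 | F | Fall 2023
10 | Biology 201 | F | Fall 2024
15 | Physics 201 | F | Fall 2023
13 | History 101 | D | Spring 2024
21 | History 101 | D | Spring 2024
8 | Math 101 | C- | Fall 2024
19 | Algorithms 201 | C+ | Spring 2024
2 | Physics 201 | C | Spring 2024
9 | Math 101 | C | Fall 2023
11 | Math 101 | B- | Spring 2024
12 | Databases 301 | B+ | Fall 2024
18 | Physics 201 | B+ | Spring 2024
20 | Math 101 | B+ | Fall 2024
6 | History 101 | B | Fall 2024
22 | Biology 201 | B | Fall 2023
3 | Physics 201 | A- | Spring 2024
4 | Math 101 | A | Spring 2024
5 | Math 101 | A | Spring 2024
7 | Physics 201 | A | Fall 2024
14 | Physics 201 | A | Spring 2024
16 | History 101 | A | Fall 2024
17 | Physics 201 | A | Fall 2024
23 | Algorithms 201 | A | Fall 2024
24 | History 101 | A | Fall 2023
25 | Biology 201 | A | Fall 2024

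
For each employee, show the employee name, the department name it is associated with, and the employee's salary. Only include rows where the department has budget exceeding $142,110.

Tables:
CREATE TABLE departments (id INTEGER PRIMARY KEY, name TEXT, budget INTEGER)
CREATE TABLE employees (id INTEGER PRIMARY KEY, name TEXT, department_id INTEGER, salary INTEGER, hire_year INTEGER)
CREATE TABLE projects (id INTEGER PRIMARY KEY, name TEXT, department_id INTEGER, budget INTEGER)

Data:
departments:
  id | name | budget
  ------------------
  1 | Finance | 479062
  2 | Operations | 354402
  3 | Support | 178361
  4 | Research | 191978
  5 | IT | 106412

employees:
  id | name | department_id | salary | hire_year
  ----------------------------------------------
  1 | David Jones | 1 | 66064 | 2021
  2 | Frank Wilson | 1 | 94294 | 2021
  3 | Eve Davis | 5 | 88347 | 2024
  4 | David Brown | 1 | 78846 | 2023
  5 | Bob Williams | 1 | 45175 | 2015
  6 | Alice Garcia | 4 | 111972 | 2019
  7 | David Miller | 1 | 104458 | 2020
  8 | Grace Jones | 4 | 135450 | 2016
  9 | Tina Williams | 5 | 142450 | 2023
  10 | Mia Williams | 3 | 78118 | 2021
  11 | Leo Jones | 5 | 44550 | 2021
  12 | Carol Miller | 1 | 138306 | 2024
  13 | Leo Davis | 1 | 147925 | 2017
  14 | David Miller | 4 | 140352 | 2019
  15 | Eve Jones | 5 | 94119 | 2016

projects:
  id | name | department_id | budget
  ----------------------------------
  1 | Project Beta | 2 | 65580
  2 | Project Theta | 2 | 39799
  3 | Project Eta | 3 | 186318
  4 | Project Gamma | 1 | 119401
SELECT c.name, p.name AS department, c.salary FROM employees c JOIN departments p ON c.department_id = p.id WHERE p.budget > 142110

Execution result:
name | department | salary
David Jones | Finance | 66064
Frank Wilson | Finance | 94294
David Brown | Finance | 78846
Bob Williams | Finance | 45175
Alice Garcia | Research | 111972
David Miller | Finance | 104458
Grace Jones | Research | 135450
Mia Williams | Support | 78118
Carol Miller | Finance | 138306
Leo Davis | Finance | 147925
David Miller | Research | 140352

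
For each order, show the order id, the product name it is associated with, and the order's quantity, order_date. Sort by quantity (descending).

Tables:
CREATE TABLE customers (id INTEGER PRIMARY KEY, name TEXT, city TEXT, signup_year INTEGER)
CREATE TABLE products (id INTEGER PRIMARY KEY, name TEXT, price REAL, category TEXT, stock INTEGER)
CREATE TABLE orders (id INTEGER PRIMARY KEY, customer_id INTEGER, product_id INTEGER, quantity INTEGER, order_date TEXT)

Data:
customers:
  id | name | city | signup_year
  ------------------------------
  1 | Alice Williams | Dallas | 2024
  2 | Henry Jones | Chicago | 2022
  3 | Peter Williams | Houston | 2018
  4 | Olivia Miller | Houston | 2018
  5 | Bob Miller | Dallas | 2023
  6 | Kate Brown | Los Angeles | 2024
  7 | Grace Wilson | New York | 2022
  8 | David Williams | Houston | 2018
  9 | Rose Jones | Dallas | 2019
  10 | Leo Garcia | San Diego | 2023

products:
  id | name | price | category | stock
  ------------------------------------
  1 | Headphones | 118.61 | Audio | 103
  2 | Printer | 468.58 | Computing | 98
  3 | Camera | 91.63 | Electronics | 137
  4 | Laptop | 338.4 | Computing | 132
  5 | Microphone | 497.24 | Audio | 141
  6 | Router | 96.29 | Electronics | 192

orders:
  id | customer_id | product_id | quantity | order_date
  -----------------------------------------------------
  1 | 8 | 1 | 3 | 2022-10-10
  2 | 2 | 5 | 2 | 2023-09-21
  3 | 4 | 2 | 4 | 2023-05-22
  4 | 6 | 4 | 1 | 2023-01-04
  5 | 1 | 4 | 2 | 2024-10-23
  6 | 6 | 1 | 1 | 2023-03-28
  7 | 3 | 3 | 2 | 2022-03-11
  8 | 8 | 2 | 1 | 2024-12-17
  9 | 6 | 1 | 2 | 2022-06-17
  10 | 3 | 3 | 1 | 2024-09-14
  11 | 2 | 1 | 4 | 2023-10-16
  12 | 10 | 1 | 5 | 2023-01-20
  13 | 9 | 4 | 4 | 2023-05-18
SELECT c.id, p.name AS product, c.quantity, c.order_date FROM orders c JOIN products p ON c.product_id = p.id ORDER BY c.quantity DESC

Execution result:
id | product | quantity | order_date
12 | Headphones | 5 | 2023-01-20
3 | Printer | 4 | 2023-05-22
11 | Headphones | 4 | 2023-10-16
13 | Laptop | 4 | 2023-05-18
1 | Headphones | 3 | 2022-10-10
2 | Microphone | 2 | 2023-09-21
5 | Laptop | 2 | 2024-10-23
7 | Camera | 2 | 2022-03-11
9 | Headphones | 2 | 2022-06-17
4 | Laptop | 1 | 2023-01-04
6 | Headphones | 1 | 2023-03-28
8 | Printer | 1 | 2024-12-17
10 | Camera | 1 | 2024-09-14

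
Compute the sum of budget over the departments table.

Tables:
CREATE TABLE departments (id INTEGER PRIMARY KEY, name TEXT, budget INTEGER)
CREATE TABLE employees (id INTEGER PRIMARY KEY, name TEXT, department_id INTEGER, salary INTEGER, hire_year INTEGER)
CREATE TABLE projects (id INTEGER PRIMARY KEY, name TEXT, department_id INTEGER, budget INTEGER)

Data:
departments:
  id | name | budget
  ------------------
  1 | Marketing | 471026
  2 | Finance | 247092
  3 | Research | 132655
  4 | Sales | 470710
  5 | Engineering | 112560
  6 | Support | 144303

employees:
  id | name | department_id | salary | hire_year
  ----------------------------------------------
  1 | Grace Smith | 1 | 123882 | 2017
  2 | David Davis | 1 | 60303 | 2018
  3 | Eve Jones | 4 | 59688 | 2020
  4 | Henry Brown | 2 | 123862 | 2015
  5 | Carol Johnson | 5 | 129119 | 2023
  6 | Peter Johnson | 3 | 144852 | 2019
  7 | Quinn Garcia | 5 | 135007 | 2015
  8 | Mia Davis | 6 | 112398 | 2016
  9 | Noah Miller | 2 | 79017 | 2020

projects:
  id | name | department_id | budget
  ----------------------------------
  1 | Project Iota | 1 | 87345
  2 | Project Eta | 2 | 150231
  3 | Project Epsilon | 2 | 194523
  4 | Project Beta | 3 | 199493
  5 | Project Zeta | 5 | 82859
SELECT SUM(budget) FROM departments

Execution result:
1578346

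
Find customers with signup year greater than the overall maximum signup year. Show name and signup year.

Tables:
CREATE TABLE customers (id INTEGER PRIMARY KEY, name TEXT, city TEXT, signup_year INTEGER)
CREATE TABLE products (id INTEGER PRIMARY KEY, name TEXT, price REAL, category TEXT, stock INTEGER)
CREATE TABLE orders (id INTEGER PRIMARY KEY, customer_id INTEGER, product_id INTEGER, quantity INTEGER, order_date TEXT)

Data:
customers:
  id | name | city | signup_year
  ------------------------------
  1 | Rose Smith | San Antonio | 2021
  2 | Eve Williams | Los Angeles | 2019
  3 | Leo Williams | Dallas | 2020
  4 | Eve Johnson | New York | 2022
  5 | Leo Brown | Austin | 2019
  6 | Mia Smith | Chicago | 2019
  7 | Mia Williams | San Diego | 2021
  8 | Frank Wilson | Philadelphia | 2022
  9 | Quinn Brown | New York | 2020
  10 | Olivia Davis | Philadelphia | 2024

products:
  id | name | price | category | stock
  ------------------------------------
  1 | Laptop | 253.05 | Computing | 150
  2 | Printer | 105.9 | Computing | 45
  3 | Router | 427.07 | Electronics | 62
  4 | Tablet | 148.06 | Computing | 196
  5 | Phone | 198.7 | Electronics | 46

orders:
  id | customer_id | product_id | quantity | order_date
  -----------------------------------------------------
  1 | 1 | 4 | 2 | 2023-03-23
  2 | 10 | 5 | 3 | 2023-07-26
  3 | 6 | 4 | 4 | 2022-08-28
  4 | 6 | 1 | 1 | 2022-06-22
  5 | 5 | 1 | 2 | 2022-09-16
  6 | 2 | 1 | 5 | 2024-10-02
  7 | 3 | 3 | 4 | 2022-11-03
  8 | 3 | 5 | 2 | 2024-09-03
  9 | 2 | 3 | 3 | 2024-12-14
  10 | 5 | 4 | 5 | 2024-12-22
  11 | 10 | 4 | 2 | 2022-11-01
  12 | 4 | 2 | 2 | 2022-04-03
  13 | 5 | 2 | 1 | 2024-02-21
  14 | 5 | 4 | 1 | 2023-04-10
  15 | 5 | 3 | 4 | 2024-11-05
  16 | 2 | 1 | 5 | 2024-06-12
SELECT name, signup_year FROM customers WHERE signup_year > (SELECT MAX(signup_year) FROM customers)

Execution result:
(no rows)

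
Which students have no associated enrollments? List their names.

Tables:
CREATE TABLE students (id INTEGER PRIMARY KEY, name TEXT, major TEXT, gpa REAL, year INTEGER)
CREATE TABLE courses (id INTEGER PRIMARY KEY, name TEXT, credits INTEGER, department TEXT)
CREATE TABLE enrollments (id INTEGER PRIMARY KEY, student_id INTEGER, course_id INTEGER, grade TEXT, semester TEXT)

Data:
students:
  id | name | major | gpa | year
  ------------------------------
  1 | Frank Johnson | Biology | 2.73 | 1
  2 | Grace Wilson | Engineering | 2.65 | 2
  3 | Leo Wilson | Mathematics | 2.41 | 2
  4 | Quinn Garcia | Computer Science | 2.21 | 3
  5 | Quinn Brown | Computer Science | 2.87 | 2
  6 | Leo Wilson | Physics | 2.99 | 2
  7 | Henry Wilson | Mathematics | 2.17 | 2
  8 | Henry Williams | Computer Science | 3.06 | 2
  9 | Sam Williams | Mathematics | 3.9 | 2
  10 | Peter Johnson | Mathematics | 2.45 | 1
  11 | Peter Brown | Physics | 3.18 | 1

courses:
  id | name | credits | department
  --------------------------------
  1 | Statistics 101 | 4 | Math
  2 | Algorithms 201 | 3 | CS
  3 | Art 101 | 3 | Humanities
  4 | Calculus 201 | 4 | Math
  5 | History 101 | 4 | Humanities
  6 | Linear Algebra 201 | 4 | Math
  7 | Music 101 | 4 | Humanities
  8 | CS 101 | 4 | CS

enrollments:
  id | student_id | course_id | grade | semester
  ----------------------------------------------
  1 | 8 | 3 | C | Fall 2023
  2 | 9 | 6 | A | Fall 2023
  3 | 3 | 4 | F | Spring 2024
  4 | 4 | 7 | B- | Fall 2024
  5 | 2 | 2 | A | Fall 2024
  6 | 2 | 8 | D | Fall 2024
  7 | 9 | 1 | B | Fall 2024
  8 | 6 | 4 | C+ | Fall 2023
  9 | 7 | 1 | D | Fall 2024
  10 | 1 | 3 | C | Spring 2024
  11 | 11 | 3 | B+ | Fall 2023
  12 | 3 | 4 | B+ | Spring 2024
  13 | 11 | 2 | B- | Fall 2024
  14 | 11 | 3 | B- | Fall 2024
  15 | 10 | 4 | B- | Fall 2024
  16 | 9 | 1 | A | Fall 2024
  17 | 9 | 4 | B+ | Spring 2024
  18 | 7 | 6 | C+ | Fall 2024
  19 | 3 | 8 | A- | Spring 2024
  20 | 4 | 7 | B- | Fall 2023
SELECT p.name FROM students p LEFT JOIN enrollments c ON c.student_id = p.id WHERE c.id IS NULL

Execution result:
Quinn Brown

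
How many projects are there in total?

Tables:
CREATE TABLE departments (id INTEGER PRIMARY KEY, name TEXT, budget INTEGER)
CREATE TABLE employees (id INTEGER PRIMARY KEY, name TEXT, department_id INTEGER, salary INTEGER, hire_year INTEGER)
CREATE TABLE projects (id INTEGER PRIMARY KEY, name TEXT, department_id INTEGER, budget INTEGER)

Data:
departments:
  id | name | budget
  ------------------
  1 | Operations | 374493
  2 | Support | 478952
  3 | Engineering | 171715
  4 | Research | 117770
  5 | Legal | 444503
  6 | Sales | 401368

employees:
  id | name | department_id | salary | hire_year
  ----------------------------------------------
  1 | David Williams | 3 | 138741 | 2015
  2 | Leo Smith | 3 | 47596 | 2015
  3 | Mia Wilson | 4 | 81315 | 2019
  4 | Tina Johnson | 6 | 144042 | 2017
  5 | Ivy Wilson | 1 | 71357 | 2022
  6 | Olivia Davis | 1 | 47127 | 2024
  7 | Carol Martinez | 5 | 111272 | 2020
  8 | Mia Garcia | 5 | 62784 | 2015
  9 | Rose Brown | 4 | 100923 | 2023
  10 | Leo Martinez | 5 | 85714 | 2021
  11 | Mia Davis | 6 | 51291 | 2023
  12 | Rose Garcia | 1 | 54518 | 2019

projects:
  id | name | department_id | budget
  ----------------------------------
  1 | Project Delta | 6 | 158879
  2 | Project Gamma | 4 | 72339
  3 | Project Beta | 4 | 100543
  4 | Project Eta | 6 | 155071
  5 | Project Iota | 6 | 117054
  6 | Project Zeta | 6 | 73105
SELECT COUNT(*) FROM projects

Execution result:
6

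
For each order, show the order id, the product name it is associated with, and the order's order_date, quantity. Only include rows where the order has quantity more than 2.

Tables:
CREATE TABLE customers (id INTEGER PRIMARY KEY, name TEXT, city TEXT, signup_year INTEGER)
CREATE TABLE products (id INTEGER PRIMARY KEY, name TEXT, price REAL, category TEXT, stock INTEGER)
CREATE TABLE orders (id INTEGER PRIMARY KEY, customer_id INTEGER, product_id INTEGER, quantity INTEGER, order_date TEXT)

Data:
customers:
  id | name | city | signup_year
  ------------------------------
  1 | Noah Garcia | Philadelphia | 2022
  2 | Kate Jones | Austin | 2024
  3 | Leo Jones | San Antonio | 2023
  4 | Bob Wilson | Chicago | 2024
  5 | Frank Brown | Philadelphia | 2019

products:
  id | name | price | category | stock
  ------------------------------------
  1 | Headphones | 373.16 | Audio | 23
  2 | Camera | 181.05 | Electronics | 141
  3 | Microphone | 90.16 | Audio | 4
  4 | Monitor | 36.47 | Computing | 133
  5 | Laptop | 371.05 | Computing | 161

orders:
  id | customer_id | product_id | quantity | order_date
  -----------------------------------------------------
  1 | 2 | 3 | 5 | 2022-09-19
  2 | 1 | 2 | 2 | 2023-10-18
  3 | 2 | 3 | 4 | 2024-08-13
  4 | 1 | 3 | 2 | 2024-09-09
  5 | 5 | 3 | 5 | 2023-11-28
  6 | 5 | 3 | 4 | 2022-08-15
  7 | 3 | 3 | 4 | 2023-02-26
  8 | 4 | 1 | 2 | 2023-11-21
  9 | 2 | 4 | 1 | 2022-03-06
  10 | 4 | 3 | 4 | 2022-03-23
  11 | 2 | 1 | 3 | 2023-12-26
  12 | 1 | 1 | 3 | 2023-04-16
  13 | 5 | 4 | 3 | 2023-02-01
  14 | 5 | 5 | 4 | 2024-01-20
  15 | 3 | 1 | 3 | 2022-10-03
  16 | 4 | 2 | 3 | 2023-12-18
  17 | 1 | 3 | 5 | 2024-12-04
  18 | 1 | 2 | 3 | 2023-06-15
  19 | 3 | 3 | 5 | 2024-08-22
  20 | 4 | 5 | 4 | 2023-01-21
SELECT c.id, p.name AS product, c.order_date, c.quantity FROM orders c JOIN products p ON c.product_id = p.id WHERE c.quantity > 2

Execution result:
id | product | order_date | quantity
1 | Microphone | 2022-09-19 | 5
3 | Microphone | 2024-08-13 | 4
5 | Microphone | 2023-11-28 | 5
6 | Microphone | 2022-08-15 | 4
7 | Microphone | 2023-02-26 | 4
10 | Microphone | 2022-03-23 | 4
11 | Headphones | 2023-12-26 | 3
12 | Headphones | 2023-04-16 | 3
13 | Monitor | 2023-02-01 | 3
14 | Laptop | 2024-01-20 | 4
15 | Headphones | 2022-10-03 | 3
16 | Camera | 2023-12-18 | 3
17 | Microphone | 2024-12-04 | 5
18 | Camera | 2023-06-15 | 3
19 | Microphone | 2024-08-22 | 5
20 | Laptop | 2023-01-21 | 4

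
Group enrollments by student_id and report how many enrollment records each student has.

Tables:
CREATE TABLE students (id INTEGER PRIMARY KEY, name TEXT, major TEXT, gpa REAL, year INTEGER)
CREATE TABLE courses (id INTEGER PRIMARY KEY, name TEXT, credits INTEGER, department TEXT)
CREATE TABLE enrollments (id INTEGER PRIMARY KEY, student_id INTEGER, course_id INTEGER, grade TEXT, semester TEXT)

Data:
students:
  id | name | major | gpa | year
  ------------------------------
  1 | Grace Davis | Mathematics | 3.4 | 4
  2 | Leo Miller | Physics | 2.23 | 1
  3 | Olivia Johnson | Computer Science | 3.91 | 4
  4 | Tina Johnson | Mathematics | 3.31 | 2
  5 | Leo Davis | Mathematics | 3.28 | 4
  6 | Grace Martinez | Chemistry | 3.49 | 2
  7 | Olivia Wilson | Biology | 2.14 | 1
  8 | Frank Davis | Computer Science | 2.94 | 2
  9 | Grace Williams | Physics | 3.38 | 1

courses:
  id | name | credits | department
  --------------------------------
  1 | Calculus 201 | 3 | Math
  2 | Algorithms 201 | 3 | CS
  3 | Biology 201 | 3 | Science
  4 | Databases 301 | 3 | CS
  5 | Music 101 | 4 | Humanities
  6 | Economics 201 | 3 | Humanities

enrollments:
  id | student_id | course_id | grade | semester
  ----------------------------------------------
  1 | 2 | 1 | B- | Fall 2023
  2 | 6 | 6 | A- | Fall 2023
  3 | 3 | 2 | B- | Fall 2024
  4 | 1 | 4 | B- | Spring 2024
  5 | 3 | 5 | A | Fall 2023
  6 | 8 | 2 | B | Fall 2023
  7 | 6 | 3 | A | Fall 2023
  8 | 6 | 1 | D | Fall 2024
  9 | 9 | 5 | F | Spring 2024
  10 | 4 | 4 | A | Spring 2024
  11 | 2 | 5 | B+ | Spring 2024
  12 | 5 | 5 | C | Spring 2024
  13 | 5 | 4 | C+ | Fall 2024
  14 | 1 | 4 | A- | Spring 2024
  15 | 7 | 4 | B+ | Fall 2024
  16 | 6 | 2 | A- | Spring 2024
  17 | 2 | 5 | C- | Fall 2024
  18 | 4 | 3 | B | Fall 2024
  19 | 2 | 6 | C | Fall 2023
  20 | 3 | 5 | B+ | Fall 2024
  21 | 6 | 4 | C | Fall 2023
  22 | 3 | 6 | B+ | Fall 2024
SELECT student_id, COUNT(*) AS enrollment_count FROM enrollments GROUP BY student_id

Execution result:
student_id | enrollment_count
1 | 2
2 | 4
3 | 4
4 | 2
5 | 2
6 | 5
7 | 1
8 | 1
9 | 1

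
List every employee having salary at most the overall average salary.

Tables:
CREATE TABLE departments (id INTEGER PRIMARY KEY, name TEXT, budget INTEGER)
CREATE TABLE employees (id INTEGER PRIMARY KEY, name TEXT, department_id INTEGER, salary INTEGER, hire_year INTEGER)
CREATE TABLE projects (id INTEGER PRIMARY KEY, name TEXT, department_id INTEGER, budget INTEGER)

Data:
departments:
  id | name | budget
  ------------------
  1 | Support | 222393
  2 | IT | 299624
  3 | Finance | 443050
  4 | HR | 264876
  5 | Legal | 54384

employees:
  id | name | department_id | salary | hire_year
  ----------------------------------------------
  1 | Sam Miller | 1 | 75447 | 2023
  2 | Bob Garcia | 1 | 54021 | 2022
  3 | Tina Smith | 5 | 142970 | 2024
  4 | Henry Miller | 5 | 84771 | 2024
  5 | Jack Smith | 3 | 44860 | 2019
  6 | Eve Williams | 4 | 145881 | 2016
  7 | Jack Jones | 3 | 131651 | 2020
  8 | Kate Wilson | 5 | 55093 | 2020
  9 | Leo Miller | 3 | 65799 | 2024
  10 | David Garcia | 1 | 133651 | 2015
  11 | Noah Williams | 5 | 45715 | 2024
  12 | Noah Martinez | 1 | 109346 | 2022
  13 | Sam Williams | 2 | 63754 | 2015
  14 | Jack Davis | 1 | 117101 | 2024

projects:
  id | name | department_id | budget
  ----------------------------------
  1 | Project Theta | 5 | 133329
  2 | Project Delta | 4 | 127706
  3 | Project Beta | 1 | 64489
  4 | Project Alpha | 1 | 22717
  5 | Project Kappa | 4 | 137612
SELECT name, salary FROM employees WHERE salary <= (SELECT AVG(salary) FROM employees)

Execution result:
name | salary
Sam Miller | 75447
Bob Garcia | 54021
Henry Miller | 84771
Jack Smith | 44860
Kate Wilson | 55093
Leo Miller | 65799
Noah Williams | 45715
Sam Williams | 63754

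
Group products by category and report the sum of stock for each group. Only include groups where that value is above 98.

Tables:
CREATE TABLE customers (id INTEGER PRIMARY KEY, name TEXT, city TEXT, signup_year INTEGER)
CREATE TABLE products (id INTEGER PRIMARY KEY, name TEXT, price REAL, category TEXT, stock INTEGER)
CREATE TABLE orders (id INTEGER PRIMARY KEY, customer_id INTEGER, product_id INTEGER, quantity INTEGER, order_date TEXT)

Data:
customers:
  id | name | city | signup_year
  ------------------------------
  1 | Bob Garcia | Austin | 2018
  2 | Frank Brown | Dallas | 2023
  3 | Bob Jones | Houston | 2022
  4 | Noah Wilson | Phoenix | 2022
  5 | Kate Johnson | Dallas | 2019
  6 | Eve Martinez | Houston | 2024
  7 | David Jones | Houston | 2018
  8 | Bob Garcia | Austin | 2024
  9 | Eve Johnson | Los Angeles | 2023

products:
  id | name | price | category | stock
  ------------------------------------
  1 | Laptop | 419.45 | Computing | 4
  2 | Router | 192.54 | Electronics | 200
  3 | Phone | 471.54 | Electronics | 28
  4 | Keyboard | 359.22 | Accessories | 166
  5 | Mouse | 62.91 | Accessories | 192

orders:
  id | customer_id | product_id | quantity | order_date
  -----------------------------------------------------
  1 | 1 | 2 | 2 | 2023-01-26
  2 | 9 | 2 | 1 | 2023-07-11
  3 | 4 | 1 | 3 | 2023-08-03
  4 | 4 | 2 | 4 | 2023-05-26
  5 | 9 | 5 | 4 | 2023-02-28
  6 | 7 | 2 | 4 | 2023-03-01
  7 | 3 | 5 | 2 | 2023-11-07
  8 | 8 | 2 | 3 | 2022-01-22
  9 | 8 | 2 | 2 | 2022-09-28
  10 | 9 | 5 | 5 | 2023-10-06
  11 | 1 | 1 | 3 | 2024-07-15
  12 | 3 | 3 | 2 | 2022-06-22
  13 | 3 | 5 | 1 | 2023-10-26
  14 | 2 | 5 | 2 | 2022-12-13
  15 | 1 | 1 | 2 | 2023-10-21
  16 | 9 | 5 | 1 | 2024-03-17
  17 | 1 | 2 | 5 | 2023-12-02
SELECT category, SUM(stock) AS sum_stock FROM products GROUP BY category HAVING SUM(stock) > 98

Execution result:
category | sum_stock
Accessories | 358
Electronics | 228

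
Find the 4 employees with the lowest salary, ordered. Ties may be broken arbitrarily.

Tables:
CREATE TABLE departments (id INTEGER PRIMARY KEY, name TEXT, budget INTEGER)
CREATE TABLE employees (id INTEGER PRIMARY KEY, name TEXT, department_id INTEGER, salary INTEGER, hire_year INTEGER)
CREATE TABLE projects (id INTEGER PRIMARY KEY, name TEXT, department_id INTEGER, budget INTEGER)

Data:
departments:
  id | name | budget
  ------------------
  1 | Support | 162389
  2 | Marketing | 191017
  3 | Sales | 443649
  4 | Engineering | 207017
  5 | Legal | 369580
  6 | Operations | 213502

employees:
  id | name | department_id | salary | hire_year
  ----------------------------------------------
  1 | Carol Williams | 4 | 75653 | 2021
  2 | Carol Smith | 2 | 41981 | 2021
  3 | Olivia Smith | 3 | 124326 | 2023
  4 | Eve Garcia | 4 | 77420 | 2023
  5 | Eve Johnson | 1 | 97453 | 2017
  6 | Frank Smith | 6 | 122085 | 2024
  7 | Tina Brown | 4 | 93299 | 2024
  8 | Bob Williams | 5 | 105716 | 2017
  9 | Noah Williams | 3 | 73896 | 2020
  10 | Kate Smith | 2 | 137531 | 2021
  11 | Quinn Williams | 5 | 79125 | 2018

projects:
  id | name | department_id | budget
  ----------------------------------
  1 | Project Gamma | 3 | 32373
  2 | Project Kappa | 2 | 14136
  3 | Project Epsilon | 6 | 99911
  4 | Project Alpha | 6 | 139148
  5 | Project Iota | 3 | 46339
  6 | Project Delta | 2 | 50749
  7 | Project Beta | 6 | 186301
SELECT name, salary FROM employees ORDER BY salary ASC LIMIT 4

Execution result:
name | salary
Carol Smith | 41981
Noah Williams | 73896
Carol Williams | 75653
Eve Garcia | 77420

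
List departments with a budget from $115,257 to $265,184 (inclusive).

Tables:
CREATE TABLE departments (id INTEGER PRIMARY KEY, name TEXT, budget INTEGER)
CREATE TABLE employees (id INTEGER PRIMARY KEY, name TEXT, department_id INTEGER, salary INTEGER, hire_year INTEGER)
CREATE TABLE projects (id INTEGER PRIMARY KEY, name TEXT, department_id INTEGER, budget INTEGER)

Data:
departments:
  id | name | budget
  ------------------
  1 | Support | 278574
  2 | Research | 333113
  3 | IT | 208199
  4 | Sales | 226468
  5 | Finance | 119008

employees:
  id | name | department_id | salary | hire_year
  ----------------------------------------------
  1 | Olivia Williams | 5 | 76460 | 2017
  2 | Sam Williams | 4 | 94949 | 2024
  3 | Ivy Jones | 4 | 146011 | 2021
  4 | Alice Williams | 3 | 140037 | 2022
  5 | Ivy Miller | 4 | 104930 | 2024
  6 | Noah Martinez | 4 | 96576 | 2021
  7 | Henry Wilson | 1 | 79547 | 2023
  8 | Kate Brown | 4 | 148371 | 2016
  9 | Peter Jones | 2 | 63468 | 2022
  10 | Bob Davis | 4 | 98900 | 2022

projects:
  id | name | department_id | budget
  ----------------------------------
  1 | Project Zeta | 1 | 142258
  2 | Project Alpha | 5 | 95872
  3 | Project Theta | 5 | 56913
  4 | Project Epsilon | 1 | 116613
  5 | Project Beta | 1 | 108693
SELECT name, budget FROM departments WHERE budget BETWEEN 115257 AND 265184

Execution result:
name | budget
IT | 208199
Sales | 226468
Finance | 119008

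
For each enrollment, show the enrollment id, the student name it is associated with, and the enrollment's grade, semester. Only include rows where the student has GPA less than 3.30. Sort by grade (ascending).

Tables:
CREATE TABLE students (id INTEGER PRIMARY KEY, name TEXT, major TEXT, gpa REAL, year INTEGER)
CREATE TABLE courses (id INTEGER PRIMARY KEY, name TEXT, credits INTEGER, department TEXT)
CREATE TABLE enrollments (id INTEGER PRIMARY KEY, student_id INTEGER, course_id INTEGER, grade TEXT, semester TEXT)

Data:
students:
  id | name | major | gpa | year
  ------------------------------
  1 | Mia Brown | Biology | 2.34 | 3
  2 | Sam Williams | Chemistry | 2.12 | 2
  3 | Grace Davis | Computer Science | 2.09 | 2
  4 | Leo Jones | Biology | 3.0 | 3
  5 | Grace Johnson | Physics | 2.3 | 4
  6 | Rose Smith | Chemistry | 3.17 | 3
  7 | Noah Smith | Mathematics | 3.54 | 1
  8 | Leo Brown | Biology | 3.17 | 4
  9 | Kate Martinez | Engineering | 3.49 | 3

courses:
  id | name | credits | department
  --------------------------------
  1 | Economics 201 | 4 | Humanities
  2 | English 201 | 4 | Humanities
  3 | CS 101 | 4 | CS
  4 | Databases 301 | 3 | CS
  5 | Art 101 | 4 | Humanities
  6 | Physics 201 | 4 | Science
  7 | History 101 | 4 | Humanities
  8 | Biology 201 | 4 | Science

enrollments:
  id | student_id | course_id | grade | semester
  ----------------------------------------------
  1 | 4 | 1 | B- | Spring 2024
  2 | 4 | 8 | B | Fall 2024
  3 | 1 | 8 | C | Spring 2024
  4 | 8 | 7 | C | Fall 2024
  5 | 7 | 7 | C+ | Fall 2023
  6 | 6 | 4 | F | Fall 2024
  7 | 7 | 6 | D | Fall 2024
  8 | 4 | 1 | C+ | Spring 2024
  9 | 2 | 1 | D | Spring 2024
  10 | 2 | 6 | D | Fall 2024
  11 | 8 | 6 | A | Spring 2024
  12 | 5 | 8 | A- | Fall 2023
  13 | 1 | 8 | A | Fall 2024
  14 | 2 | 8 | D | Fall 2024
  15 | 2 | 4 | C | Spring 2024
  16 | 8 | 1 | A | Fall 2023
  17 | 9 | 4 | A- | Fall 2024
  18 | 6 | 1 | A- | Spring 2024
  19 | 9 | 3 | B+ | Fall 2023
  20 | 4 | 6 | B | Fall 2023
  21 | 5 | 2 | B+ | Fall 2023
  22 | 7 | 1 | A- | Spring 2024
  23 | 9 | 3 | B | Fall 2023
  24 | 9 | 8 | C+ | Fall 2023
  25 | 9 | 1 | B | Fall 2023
SELECT c.id, p.name AS student, c.grade, c.semester FROM enrollments c JOIN students p ON c.student_id = p.id WHERE p.gpa < 3.3 ORDER BY c.grade ASC

Execution result:
id | student | grade | semester
11 | Leo Brown | A | Spring 2024
13 | Mia Brown | A | Fall 2024
16 | Leo Brown | A | Fall 2023
12 | Grace Johnson | A- | Fall 2023
18 | Rose Smith | A- | Spring 2024
2 | Leo Jones | B | Fall 2024
20 | Leo Jones | B | Fall 2023
21 | Grace Johnson | B+ | Fall 2023
1 | Leo Jones | B- | Spring 2024
3 | Mia Brown | C | Spring 2024
4 | Leo Brown | C | Fall 2024
15 | Sam Williams | C | Spring 2024
8 | Leo Jones | C+ | Spring 2024
9 | Sam Williams | D | Spring 2024
10 | Sam Williams | D | Fall 2024
14 | Sam Williams | D | Fall 2024
6 | Rose Smith | F | Fall 2024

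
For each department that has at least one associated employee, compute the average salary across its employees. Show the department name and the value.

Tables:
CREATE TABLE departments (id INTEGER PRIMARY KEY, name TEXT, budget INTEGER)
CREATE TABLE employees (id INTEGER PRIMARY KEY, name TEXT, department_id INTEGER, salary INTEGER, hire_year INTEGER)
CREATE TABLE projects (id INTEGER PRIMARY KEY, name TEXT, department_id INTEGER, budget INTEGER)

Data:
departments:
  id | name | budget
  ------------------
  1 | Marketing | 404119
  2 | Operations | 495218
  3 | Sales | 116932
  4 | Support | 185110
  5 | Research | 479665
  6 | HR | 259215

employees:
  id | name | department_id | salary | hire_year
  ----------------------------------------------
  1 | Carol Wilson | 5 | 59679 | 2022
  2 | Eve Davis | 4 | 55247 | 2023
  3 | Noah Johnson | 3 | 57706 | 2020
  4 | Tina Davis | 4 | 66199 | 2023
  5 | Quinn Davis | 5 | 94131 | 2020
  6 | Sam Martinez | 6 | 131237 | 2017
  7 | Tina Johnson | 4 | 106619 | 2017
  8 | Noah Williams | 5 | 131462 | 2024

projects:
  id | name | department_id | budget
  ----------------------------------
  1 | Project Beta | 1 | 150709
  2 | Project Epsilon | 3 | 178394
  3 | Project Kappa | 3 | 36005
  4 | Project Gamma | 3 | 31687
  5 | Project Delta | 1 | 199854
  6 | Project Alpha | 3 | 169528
SELECT p.name, AVG(c.salary) AS avg_salary FROM employees c JOIN departments p ON c.department_id = p.id GROUP BY p.id, p.name

Execution result:
name | avg_salary
Sales | 57706.00
Support | 76021.67
Research | 95090.67
HR | 131237.00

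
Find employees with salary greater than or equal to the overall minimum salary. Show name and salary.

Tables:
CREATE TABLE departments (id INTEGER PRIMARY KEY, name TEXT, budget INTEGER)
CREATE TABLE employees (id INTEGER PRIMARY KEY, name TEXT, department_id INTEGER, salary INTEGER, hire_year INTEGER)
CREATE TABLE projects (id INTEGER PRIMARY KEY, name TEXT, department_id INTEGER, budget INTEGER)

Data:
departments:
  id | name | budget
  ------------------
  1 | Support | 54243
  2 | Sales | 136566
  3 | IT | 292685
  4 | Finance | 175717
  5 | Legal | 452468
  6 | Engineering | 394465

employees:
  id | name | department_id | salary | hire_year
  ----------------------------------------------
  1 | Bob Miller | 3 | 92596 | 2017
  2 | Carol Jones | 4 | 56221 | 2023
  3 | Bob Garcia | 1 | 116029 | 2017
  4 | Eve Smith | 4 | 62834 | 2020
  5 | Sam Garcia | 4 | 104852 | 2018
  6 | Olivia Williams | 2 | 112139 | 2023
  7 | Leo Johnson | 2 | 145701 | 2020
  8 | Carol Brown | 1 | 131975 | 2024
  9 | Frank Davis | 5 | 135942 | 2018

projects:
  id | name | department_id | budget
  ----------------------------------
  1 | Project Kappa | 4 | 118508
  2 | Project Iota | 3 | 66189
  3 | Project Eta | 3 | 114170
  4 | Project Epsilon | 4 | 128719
SELECT name, salary FROM employees WHERE salary >= (SELECT MIN(salary) FROM employees)

Execution result:
name | salary
Bob Miller | 92596
Carol Jones | 56221
Bob Garcia | 116029
Eve Smith | 62834
Sam Garcia | 104852
Olivia Williams | 112139
Leo Johnson | 145701
Carol Brown | 131975
Frank Davis | 135942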